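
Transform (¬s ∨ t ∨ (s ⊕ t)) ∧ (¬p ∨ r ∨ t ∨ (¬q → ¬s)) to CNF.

¬p ∨ r ∨ t ∨ q ∨ ¬s

(¬s ∨ t ∨ (s ⊕ t)) ∧ (¬p ∨ r ∨ t ∨ (¬q → ¬s))
≡ (¬s ∨ t ∨ (s ∨ t) ∧ ¬(s ∧ t)) ∧ (¬p ∨ r ∨ t ∨ (¬q → ¬s))
≡ (¬s ∨ t ∨ (s ∨ t) ∧ ¬(s ∧ t)) ∧ (¬p ∨ r ∨ t ∨ ¬¬q ∨ ¬s)
≡ (¬s ∨ t ∨ (s ∨ t) ∧ (¬s ∨ ¬t)) ∧ (¬p ∨ r ∨ t ∨ ¬¬q ∨ ¬s)
≡ (¬s ∨ t ∨ (s ∨ t) ∧ (¬s ∨ ¬t)) ∧ (¬p ∨ r ∨ t ∨ q ∨ ¬s)
≡ (¬s ∨ t ∨ s ∨ t) ∧ (¬s ∨ t ∨ ¬s ∨ ¬t) ∧ (¬p ∨ r ∨ t ∨ q ∨ ¬s)
≡ ¬p ∨ r ∨ t ∨ q ∨ ¬s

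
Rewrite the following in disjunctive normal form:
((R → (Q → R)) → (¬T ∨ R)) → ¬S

(¬R ∧ T) ∨ ¬S

((R → (Q → R)) → (¬T ∨ R)) → ¬S
⇔ ¬((R → (Q → R)) → (¬T ∨ R)) ∨ ¬S   — eliminate →
⇔ ¬(¬(R → (Q → R)) ∨ ¬T ∨ R) ∨ ¬S   — eliminate →
⇔ ¬(¬(¬R ∨ (Q → R)) ∨ ¬T ∨ R) ∨ ¬S   — eliminate →
⇔ ¬(¬(¬R ∨ ¬Q ∨ R) ∨ ¬T ∨ R) ∨ ¬S   — eliminate →
⇔ (¬¬(¬R ∨ ¬Q ∨ R) ∧ ¬¬T ∧ ¬R) ∨ ¬S   — De Morgan
⇔ ((¬R ∨ ¬Q ∨ R) ∧ ¬¬T ∧ ¬R) ∨ ¬S   — double negation
⇔ ((¬R ∨ ¬Q ∨ R) ∧ T ∧ ¬R) ∨ ¬S   — double negation
⇔ (¬R ∧ T ∧ ¬R) ∨ (¬Q ∧ T ∧ ¬R) ∨ (R ∧ T ∧ ¬R) ∨ ¬S   — distribute ∧ over ∨
⇔ (¬R ∧ T) ∨ ¬S   — simplify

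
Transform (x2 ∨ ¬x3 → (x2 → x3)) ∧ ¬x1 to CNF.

(x2 ∨ ¬x3 → (x2 → x3)) ∧ ¬x1
= (¬(x2 ∨ ¬x3) ∨ (x2 → x3)) ∧ ¬x1   (eliminate →)
= (¬(x2 ∨ ¬x3) ∨ ¬x2 ∨ x3) ∧ ¬x1   (eliminate →)
= (¬x2 ∧ ¬¬x3 ∨ ¬x2 ∨ x3) ∧ ¬x1   (De Morgan)
= (¬x2 ∧ x3 ∨ ¬x2 ∨ x3) ∧ ¬x1   (double negation)
= (¬x2 ∨ ¬x2 ∨ x3) ∧ (x3 ∨ ¬x2 ∨ x3) ∧ ¬x1   (distribute ∨ over ∧)
= (¬x2 ∨ x3) ∧ ¬x1   (simplify)

(¬x2 ∨ x3) ∧ ¬x1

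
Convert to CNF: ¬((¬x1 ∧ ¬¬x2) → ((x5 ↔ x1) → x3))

¬((¬x1 ∧ ¬¬x2) → ((x5 ↔ x1) → x3))
≡ ¬(¬(¬x1 ∧ ¬¬x2) ∨ ((x5 ↔ x1) → x3))   — eliminate →
≡ ¬(¬(¬x1 ∧ ¬¬x2) ∨ ¬(x5 ↔ x1) ∨ x3)   — eliminate →
≡ ¬(¬(¬x1 ∧ ¬¬x2) ∨ ¬((x5 → x1) ∧ (x1 → x5)) ∨ x3)   — eliminate ↔
≡ ¬(¬(¬x1 ∧ ¬¬x2) ∨ ¬((¬x5 ∨ x1) ∧ (x1 → x5)) ∨ x3)   — eliminate →
≡ ¬(¬(¬x1 ∧ ¬¬x2) ∨ ¬((¬x5 ∨ x1) ∧ (¬x1 ∨ x5)) ∨ x3)   — eliminate →
≡ ¬¬(¬x1 ∧ ¬¬x2) ∧ ¬¬((¬x5 ∨ x1) ∧ (¬x1 ∨ x5)) ∧ ¬x3   — De Morgan
≡ ¬x1 ∧ ¬¬x2 ∧ ¬¬((¬x5 ∨ x1) ∧ (¬x1 ∨ x5)) ∧ ¬x3   — double negation
≡ ¬x1 ∧ x2 ∧ ¬¬((¬x5 ∨ x1) ∧ (¬x1 ∨ x5)) ∧ ¬x3   — double negation
≡ ¬x1 ∧ x2 ∧ (¬x5 ∨ x1) ∧ (¬x1 ∨ x5) ∧ ¬x3   — double negation
≡ ¬x1 ∧ x2 ∧ (¬x5 ∨ x1) ∧ ¬x3   — simplify

¬x1 ∧ x2 ∧ (¬x5 ∨ x1) ∧ ¬x3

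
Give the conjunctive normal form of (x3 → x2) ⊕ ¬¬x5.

(¬x3 ∨ x2 ∨ x5) ∧ (x3 ∨ ¬x5) ∧ (¬x2 ∨ ¬x5)

(x3 → x2) ⊕ ¬¬x5
⇔ ((x3 → x2) ∨ ¬¬x5) ∧ ¬((x3 → x2) ∧ ¬¬x5)   (expand ⊕)
⇔ (¬x3 ∨ x2 ∨ ¬¬x5) ∧ ¬((x3 → x2) ∧ ¬¬x5)   (eliminate →)
⇔ (¬x3 ∨ x2 ∨ ¬¬x5) ∧ ¬((¬x3 ∨ x2) ∧ ¬¬x5)   (eliminate →)
⇔ (¬x3 ∨ x2 ∨ x5) ∧ ¬((¬x3 ∨ x2) ∧ ¬¬x5)   (double negation)
⇔ (¬x3 ∨ x2 ∨ x5) ∧ (¬(¬x3 ∨ x2) ∨ ¬¬¬x5)   (De Morgan)
⇔ (¬x3 ∨ x2 ∨ x5) ∧ (¬¬x3 ∧ ¬x2 ∨ ¬¬¬x5)   (De Morgan)
⇔ (¬x3 ∨ x2 ∨ x5) ∧ (x3 ∧ ¬x2 ∨ ¬¬¬x5)   (double negation)
⇔ (¬x3 ∨ x2 ∨ x5) ∧ (x3 ∧ ¬x2 ∨ ¬x5)   (double negation)
⇔ (¬x3 ∨ x2 ∨ x5) ∧ (x3 ∨ ¬x5) ∧ (¬x2 ∨ ¬x5)   (distribute ∨ over ∧)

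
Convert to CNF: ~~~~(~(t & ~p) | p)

~~~~(~(t & ~p) | p)
⇔ ~~(~(t & ~p) | p)   (double negation)
⇔ ~(t & ~p) | p   (double negation)
⇔ ~t | ~~p | p   (De Morgan)
⇔ ~t | p | p   (double negation)
⇔ ~t | p   (simplify)

~t | p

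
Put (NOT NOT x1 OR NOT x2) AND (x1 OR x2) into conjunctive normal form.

(x1 OR NOT x2) AND (x1 OR x2)

(NOT NOT x1 OR NOT x2) AND (x1 OR x2)
= (x1 OR NOT x2) AND (x1 OR x2)   [double negation]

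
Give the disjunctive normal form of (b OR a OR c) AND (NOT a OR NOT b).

(b OR a OR c) AND (NOT a OR NOT b)
= (b AND NOT a) OR (b AND NOT b) OR (a AND NOT a) OR (a AND NOT b) OR (c AND NOT a) OR (c AND NOT b)
= (b AND NOT a) OR (a AND NOT b) OR (c AND NOT a) OR (c AND NOT b)

(b AND NOT a) OR (a AND NOT b) OR (c AND NOT a) OR (c AND NOT b)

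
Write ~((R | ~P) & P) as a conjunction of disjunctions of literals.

~R | ~P

~((R | ~P) & P)
= ~(R | ~P) | ~P   [De Morgan]
= (~R & ~~P) | ~P   [De Morgan]
= (~R & P) | ~P   [double negation]
= (~R | ~P) & (P | ~P)   [distribute | over &]
= ~R | ~P   [simplify]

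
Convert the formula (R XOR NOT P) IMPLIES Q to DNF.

(NOT R AND P) OR (NOT P AND R) OR Q

(R XOR NOT P) IMPLIES Q
= NOT (R XOR NOT P) OR Q   [eliminate IMPLIES]
= NOT ((R AND NOT NOT P) OR (NOT R AND NOT P)) OR Q   [expand XOR]
= (NOT (R AND NOT NOT P) AND NOT (NOT R AND NOT P)) OR Q   [De Morgan]
= ((NOT R OR NOT NOT NOT P) AND NOT (NOT R AND NOT P)) OR Q   [De Morgan]
= ((NOT R OR NOT P) AND NOT (NOT R AND NOT P)) OR Q   [double negation]
= ((NOT R OR NOT P) AND (NOT NOT R OR NOT NOT P)) OR Q   [De Morgan]
= ((NOT R OR NOT P) AND (R OR NOT NOT P)) OR Q   [double negation]
= ((NOT R OR NOT P) AND (R OR P)) OR Q   [double negation]
= (NOT R AND R) OR (NOT R AND P) OR (NOT P AND R) OR (NOT P AND P) OR Q   [distribute AND over OR]
= (NOT R AND P) OR (NOT P AND R) OR Q   [simplify]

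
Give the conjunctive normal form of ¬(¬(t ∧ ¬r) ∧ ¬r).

¬(¬(t ∧ ¬r) ∧ ¬r)
⇔ ¬¬(t ∧ ¬r) ∨ ¬¬r   [De Morgan]
⇔ (t ∧ ¬r) ∨ ¬¬r   [double negation]
⇔ (t ∧ ¬r) ∨ r   [double negation]
⇔ (t ∨ r) ∧ (¬r ∨ r)   [distribute ∨ over ∧]
⇔ t ∨ r   [simplify]

t ∨ r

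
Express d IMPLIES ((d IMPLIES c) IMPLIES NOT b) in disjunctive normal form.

NOT d OR (d AND NOT c) OR NOT b

d IMPLIES ((d IMPLIES c) IMPLIES NOT b)
≡ NOT d OR ((d IMPLIES c) IMPLIES NOT b)
≡ NOT d OR NOT (d IMPLIES c) OR NOT b
≡ NOT d OR NOT (NOT d OR c) OR NOT b
≡ NOT d OR (NOT NOT d AND NOT c) OR NOT b
≡ NOT d OR (d AND NOT c) OR NOT b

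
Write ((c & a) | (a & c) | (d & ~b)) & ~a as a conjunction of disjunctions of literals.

((c & a) | (a & c) | (d & ~b)) & ~a
= (c | a | d) & (c | a | ~b) & (c | c | d) & (c | c | ~b) & (a | a | d) & (a | a | ~b) & (a | c | d) & (a | c | ~b) & ~a   [distribute | over &]
= (c | d) & (c | ~b) & (a | d) & (a | ~b) & ~a   [simplify]

(c | d) & (c | ~b) & (a | d) & (a | ~b) & ~a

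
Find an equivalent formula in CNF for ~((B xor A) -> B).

(B | A) & ~B

~((B xor A) -> B)
≡ ~(~(B xor A) | B)   (eliminate ->)
≡ ~(~((B | A) & ~(B & A)) | B)   (expand xor)
≡ ~~((B | A) & ~(B & A)) & ~B   (De Morgan)
≡ (B | A) & ~(B & A) & ~B   (double negation)
≡ (B | A) & (~B | ~A) & ~B   (De Morgan)
≡ (B | A) & ~B   (simplify)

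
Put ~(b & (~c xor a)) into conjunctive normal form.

~(b & (~c xor a))
≡ ~(b & (~c | a) & ~(~c & a))   (expand xor)
≡ ~b | ~(~c | a) | ~~(~c & a)   (De Morgan)
≡ ~b | (~~c & ~a) | ~~(~c & a)   (De Morgan)
≡ ~b | (c & ~a) | ~~(~c & a)   (double negation)
≡ ~b | (c & ~a) | (~c & a)   (double negation)
≡ (~b | c | ~c) & (~b | c | a) & (~b | ~a | ~c) & (~b | ~a | a)   (distribute | over &)
≡ (~b | c | a) & (~b | ~a | ~c)   (simplify)

(~b | c | a) & (~b | ~a | ~c)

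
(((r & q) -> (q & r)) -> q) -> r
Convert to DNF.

(((r & q) -> (q & r)) -> q) -> r
≡ ~(((r & q) -> (q & r)) -> q) | r   — eliminate ->
≡ ~(~((r & q) -> (q & r)) | q) | r   — eliminate ->
≡ ~(~(~(r & q) | (q & r)) | q) | r   — eliminate ->
≡ (~~(~(r & q) | (q & r)) & ~q) | r   — De Morgan
≡ ((~(r & q) | (q & r)) & ~q) | r   — double negation
≡ ((~r | ~q | (q & r)) & ~q) | r   — De Morgan
≡ (~r & ~q) | (~q & ~q) | (q & r & ~q) | r   — distribute & over |
≡ ~q | r   — simplify

~q | r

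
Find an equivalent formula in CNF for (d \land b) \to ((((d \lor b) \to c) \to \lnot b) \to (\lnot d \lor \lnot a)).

\lnot d \lor \lnot b \lor c \lor \lnot a

(d \land b) \to ((((d \lor b) \to c) \to \lnot b) \to (\lnot d \lor \lnot a))
≡ \lnot (d \land b) \lor ((((d \lor b) \to c) \to \lnot b) \to (\lnot d \lor \lnot a))
≡ \lnot (d \land b) \lor \lnot (((d \lor b) \to c) \to \lnot b) \lor \lnot d \lor \lnot a
≡ \lnot (d \land b) \lor \lnot (\lnot ((d \lor b) \to c) \lor \lnot b) \lor \lnot d \lor \lnot a
≡ \lnot (d \land b) \lor \lnot (\lnot (\lnot (d \lor b) \lor c) \lor \lnot b) \lor \lnot d \lor \lnot a
≡ \lnot d \lor \lnot b \lor \lnot (\lnot (\lnot (d \lor b) \lor c) \lor \lnot b) \lor \lnot d \lor \lnot a
≡ \lnot d \lor \lnot b \lor (\lnot \lnot (\lnot (d \lor b) \lor c) \land \lnot \lnot b) \lor \lnot d \lor \lnot a
≡ \lnot d \lor \lnot b \lor ((\lnot (d \lor b) \lor c) \land \lnot \lnot b) \lor \lnot d \lor \lnot a
≡ \lnot d \lor \lnot b \lor (((\lnot d \land \lnot b) \lor c) \land \lnot \lnot b) \lor \lnot d \lor \lnot a
≡ \lnot d \lor \lnot b \lor (((\lnot d \land \lnot b) \lor c) \land b) \lor \lnot d \lor \lnot a
≡ (\lnot d \lor \lnot b \lor \lnot d \lor c \lor \lnot d \lor \lnot a) \land (\lnot d \lor \lnot b \lor \lnot b \lor c \lor \lnot d \lor \lnot a) \land (\lnot d \lor \lnot b \lor b \lor \lnot d \lor \lnot a)
≡ \lnot d \lor \lnot b \lor c \lor \lnot a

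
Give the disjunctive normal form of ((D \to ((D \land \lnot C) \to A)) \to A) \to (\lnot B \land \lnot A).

(\lnot D \land \lnot A) \lor (C \land \lnot A) \lor (\lnot B \land \lnot A)

((D \to ((D \land \lnot C) \to A)) \to A) \to (\lnot B \land \lnot A)
⇔ \lnot ((D \to ((D \land \lnot C) \to A)) \to A) \lor (\lnot B \land \lnot A)   [eliminate \to]
⇔ \lnot (\lnot (D \to ((D \land \lnot C) \to A)) \lor A) \lor (\lnot B \land \lnot A)   [eliminate \to]
⇔ \lnot (\lnot (\lnot D \lor ((D \land \lnot C) \to A)) \lor A) \lor (\lnot B \land \lnot A)   [eliminate \to]
⇔ \lnot (\lnot (\lnot D \lor \lnot (D \land \lnot C) \lor A) \lor A) \lor (\lnot B \land \lnot A)   [eliminate \to]
⇔ (\lnot \lnot (\lnot D \lor \lnot (D \land \lnot C) \lor A) \land \lnot A) \lor (\lnot B \land \lnot A)   [De Morgan]
⇔ ((\lnot D \lor \lnot (D \land \lnot C) \lor A) \land \lnot A) \lor (\lnot B \land \lnot A)   [double negation]
⇔ ((\lnot D \lor \lnot D \lor \lnot \lnot C \lor A) \land \lnot A) \lor (\lnot B \land \lnot A)   [De Morgan]
⇔ ((\lnot D \lor \lnot D \lor C \lor A) \land \lnot A) \lor (\lnot B \land \lnot A)   [double negation]
⇔ (\lnot D \land \lnot A) \lor (\lnot D \land \lnot A) \lor (C \land \lnot A) \lor (A \land \lnot A) \lor (\lnot B \land \lnot A)   [distribute \land over \lor]
⇔ (\lnot D \land \lnot A) \lor (C \land \lnot A) \lor (\lnot B \land \lnot A)   [simplify]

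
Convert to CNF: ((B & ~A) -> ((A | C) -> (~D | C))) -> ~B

((B & ~A) -> ((A | C) -> (~D | C))) -> ~B
≡ ~((B & ~A) -> ((A | C) -> (~D | C))) | ~B   (eliminate ->)
≡ ~(~(B & ~A) | ((A | C) -> (~D | C))) | ~B   (eliminate ->)
≡ ~(~(B & ~A) | ~(A | C) | ~D | C) | ~B   (eliminate ->)
≡ (~~(B & ~A) & ~~(A | C) & ~~D & ~C) | ~B   (De Morgan)
≡ (B & ~A & ~~(A | C) & ~~D & ~C) | ~B   (double negation)
≡ (B & ~A & (A | C) & ~~D & ~C) | ~B   (double negation)
≡ (B & ~A & (A | C) & D & ~C) | ~B   (double negation)
≡ (B | ~B) & (~A | ~B) & (A | C | ~B) & (D | ~B) & (~C | ~B)   (distribute | over &)
≡ (~A | ~B) & (A | C | ~B) & (D | ~B) & (~C | ~B)   (simplify)

(~A | ~B) & (A | C | ~B) & (D | ~B) & (~C | ~B)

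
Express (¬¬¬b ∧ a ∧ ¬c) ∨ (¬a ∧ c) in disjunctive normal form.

(¬b ∧ a ∧ ¬c) ∨ (¬a ∧ c)

(¬¬¬b ∧ a ∧ ¬c) ∨ (¬a ∧ c)
≡ (¬b ∧ a ∧ ¬c) ∨ (¬a ∧ c)   (double negation)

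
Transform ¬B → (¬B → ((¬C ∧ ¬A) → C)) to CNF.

B ∨ C ∨ A

¬B → (¬B → ((¬C ∧ ¬A) → C))
= ¬¬B ∨ (¬B → ((¬C ∧ ¬A) → C))   — eliminate →
= ¬¬B ∨ ¬¬B ∨ ((¬C ∧ ¬A) → C)   — eliminate →
= ¬¬B ∨ ¬¬B ∨ ¬(¬C ∧ ¬A) ∨ C   — eliminate →
= B ∨ ¬¬B ∨ ¬(¬C ∧ ¬A) ∨ C   — double negation
= B ∨ B ∨ ¬(¬C ∧ ¬A) ∨ C   — double negation
= B ∨ B ∨ ¬¬C ∨ ¬¬A ∨ C   — De Morgan
= B ∨ B ∨ C ∨ ¬¬A ∨ C   — double negation
= B ∨ B ∨ C ∨ A ∨ C   — double negation
= B ∨ C ∨ A   — simplify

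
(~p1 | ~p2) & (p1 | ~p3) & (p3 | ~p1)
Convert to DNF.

(~p1 | ~p2) & (p1 | ~p3) & (p3 | ~p1)
= (~p1 & p1 & p3) | (~p1 & p1 & ~p1) | (~p1 & ~p3 & p3) | (~p1 & ~p3 & ~p1) | (~p2 & p1 & p3) | (~p2 & p1 & ~p1) | (~p2 & ~p3 & p3) | (~p2 & ~p3 & ~p1)
= (~p1 & ~p3) | (~p2 & p1 & p3)

(~p1 & ~p3) | (~p2 & p1 & p3)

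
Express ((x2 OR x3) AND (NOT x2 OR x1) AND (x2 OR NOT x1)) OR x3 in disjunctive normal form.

((x2 OR x3) AND (NOT x2 OR x1) AND (x2 OR NOT x1)) OR x3
≡ (x2 AND NOT x2 AND x2) OR (x2 AND NOT x2 AND NOT x1) OR (x2 AND x1 AND x2) OR (x2 AND x1 AND NOT x1) OR (x3 AND NOT x2 AND x2) OR (x3 AND NOT x2 AND NOT x1) OR (x3 AND x1 AND x2) OR (x3 AND x1 AND NOT x1) OR x3   — distribute AND over OR
≡ (x2 AND x1) OR x3   — simplify

(x2 AND x1) OR x3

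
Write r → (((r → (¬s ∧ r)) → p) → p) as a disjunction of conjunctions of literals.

r → (((r → (¬s ∧ r)) → p) → p)
≡ ¬r ∨ (((r → (¬s ∧ r)) → p) → p)   [eliminate →]
≡ ¬r ∨ ¬((r → (¬s ∧ r)) → p) ∨ p   [eliminate →]
≡ ¬r ∨ ¬(¬(r → (¬s ∧ r)) ∨ p) ∨ p   [eliminate →]
≡ ¬r ∨ ¬(¬(¬r ∨ (¬s ∧ r)) ∨ p) ∨ p   [eliminate →]
≡ ¬r ∨ (¬¬(¬r ∨ (¬s ∧ r)) ∧ ¬p) ∨ p   [De Morgan]
≡ ¬r ∨ ((¬r ∨ (¬s ∧ r)) ∧ ¬p) ∨ p   [double negation]
≡ ¬r ∨ (¬r ∧ ¬p) ∨ (¬s ∧ r ∧ ¬p) ∨ p   [distribute ∧ over ∨]
≡ ¬r ∨ (¬s ∧ r ∧ ¬p) ∨ p   [simplify]

¬r ∨ (¬s ∧ r ∧ ¬p) ∨ p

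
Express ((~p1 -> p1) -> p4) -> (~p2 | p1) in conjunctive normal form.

((~p1 -> p1) -> p4) -> (~p2 | p1)
≡ ~((~p1 -> p1) -> p4) | ~p2 | p1   — eliminate ->
≡ ~(~(~p1 -> p1) | p4) | ~p2 | p1   — eliminate ->
≡ ~(~(~~p1 | p1) | p4) | ~p2 | p1   — eliminate ->
≡ (~~(~~p1 | p1) & ~p4) | ~p2 | p1   — De Morgan
≡ ((~~p1 | p1) & ~p4) | ~p2 | p1   — double negation
≡ ((p1 | p1) & ~p4) | ~p2 | p1   — double negation
≡ (p1 | p1 | ~p2 | p1) & (~p4 | ~p2 | p1)   — distribute | over &
≡ p1 | ~p2   — simplify

p1 | ~p2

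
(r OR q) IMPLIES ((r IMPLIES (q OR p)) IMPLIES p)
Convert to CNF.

NOT q OR p

(r OR q) IMPLIES ((r IMPLIES (q OR p)) IMPLIES p)
⇔ NOT (r OR q) OR ((r IMPLIES (q OR p)) IMPLIES p)   (eliminate IMPLIES)
⇔ NOT (r OR q) OR NOT (r IMPLIES (q OR p)) OR p   (eliminate IMPLIES)
⇔ NOT (r OR q) OR NOT (NOT r OR q OR p) OR p   (eliminate IMPLIES)
⇔ (NOT r AND NOT q) OR NOT (NOT r OR q OR p) OR p   (De Morgan)
⇔ (NOT r AND NOT q) OR (NOT NOT r AND NOT q AND NOT p) OR p   (De Morgan)
⇔ (NOT r AND NOT q) OR (r AND NOT q AND NOT p) OR p   (double negation)
⇔ (NOT r OR r OR p) AND (NOT r OR NOT q OR p) AND (NOT r OR NOT p OR p) AND (NOT q OR r OR p) AND (NOT q OR NOT q OR p) AND (NOT q OR NOT p OR p)   (distribute OR over AND)
⇔ NOT q OR p   (simplify)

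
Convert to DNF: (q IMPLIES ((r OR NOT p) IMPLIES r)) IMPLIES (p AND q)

(q IMPLIES ((r OR NOT p) IMPLIES r)) IMPLIES (p AND q)
≡ NOT (q IMPLIES ((r OR NOT p) IMPLIES r)) OR (p AND q)   [eliminate IMPLIES]
≡ NOT (NOT q OR ((r OR NOT p) IMPLIES r)) OR (p AND q)   [eliminate IMPLIES]
≡ NOT (NOT q OR NOT (r OR NOT p) OR r) OR (p AND q)   [eliminate IMPLIES]
≡ (NOT NOT q AND NOT NOT (r OR NOT p) AND NOT r) OR (p AND q)   [De Morgan]
≡ (q AND NOT NOT (r OR NOT p) AND NOT r) OR (p AND q)   [double negation]
≡ (q AND (r OR NOT p) AND NOT r) OR (p AND q)   [double negation]
≡ (q AND r AND NOT r) OR (q AND NOT p AND NOT r) OR (p AND q)   [distribute AND over OR]
≡ (q AND NOT p AND NOT r) OR (p AND q)   [simplify]

(q AND NOT p AND NOT r) OR (p AND q)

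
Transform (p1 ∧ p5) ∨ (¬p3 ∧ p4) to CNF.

(p1 ∨ ¬p3) ∧ (p1 ∨ p4) ∧ (p5 ∨ ¬p3) ∧ (p5 ∨ p4)

(p1 ∧ p5) ∨ (¬p3 ∧ p4)
⇔ (p1 ∨ ¬p3) ∧ (p1 ∨ p4) ∧ (p5 ∨ ¬p3) ∧ (p5 ∨ p4)   [distribute ∨ over ∧]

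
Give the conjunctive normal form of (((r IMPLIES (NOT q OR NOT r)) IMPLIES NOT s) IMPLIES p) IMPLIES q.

(((r IMPLIES (NOT q OR NOT r)) IMPLIES NOT s) IMPLIES p) IMPLIES q
≡ NOT (((r IMPLIES (NOT q OR NOT r)) IMPLIES NOT s) IMPLIES p) OR q   [eliminate IMPLIES]
≡ NOT (NOT ((r IMPLIES (NOT q OR NOT r)) IMPLIES NOT s) OR p) OR q   [eliminate IMPLIES]
≡ NOT (NOT (NOT (r IMPLIES (NOT q OR NOT r)) OR NOT s) OR p) OR q   [eliminate IMPLIES]
≡ NOT (NOT (NOT (NOT r OR NOT q OR NOT r) OR NOT s) OR p) OR q   [eliminate IMPLIES]
≡ (NOT NOT (NOT (NOT r OR NOT q OR NOT r) OR NOT s) AND NOT p) OR q   [De Morgan]
≡ ((NOT (NOT r OR NOT q OR NOT r) OR NOT s) AND NOT p) OR q   [double negation]
≡ (((NOT NOT r AND NOT NOT q AND NOT NOT r) OR NOT s) AND NOT p) OR q   [De Morgan]
≡ (((r AND NOT NOT q AND NOT NOT r) OR NOT s) AND NOT p) OR q   [double negation]
≡ (((r AND q AND NOT NOT r) OR NOT s) AND NOT p) OR q   [double negation]
≡ (((r AND q AND r) OR NOT s) AND NOT p) OR q   [double negation]
≡ (r OR NOT s OR q) AND (q OR NOT s OR q) AND (r OR NOT s OR q) AND (NOT p OR q)   [distribute OR over AND]
≡ (q OR NOT s) AND (NOT p OR q)   [simplify]

(q OR NOT s) AND (NOT p OR q)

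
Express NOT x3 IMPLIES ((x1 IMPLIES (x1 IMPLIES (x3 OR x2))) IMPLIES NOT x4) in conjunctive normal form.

(x3 OR x1 OR NOT x4) AND (x3 OR NOT x2 OR NOT x4)

NOT x3 IMPLIES ((x1 IMPLIES (x1 IMPLIES (x3 OR x2))) IMPLIES NOT x4)
⇔ NOT NOT x3 OR ((x1 IMPLIES (x1 IMPLIES (x3 OR x2))) IMPLIES NOT x4)   [eliminate IMPLIES]
⇔ NOT NOT x3 OR NOT (x1 IMPLIES (x1 IMPLIES (x3 OR x2))) OR NOT x4   [eliminate IMPLIES]
⇔ NOT NOT x3 OR NOT (NOT x1 OR (x1 IMPLIES (x3 OR x2))) OR NOT x4   [eliminate IMPLIES]
⇔ NOT NOT x3 OR NOT (NOT x1 OR NOT x1 OR x3 OR x2) OR NOT x4   [eliminate IMPLIES]
⇔ x3 OR NOT (NOT x1 OR NOT x1 OR x3 OR x2) OR NOT x4   [double negation]
⇔ x3 OR (NOT NOT x1 AND NOT NOT x1 AND NOT x3 AND NOT x2) OR NOT x4   [De Morgan]
⇔ x3 OR (x1 AND NOT NOT x1 AND NOT x3 AND NOT x2) OR NOT x4   [double negation]
⇔ x3 OR (x1 AND x1 AND NOT x3 AND NOT x2) OR NOT x4   [double negation]
⇔ (x3 OR x1 OR NOT x4) AND (x3 OR x1 OR NOT x4) AND (x3 OR NOT x3 OR NOT x4) AND (x3 OR NOT x2 OR NOT x4)   [distribute OR over AND]
⇔ (x3 OR x1 OR NOT x4) AND (x3 OR NOT x2 OR NOT x4)   [simplify]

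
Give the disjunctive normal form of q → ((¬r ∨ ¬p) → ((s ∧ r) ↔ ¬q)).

¬q ∨ (r ∧ p) ∨ (¬s ∧ q) ∨ (¬r ∧ q)

q → ((¬r ∨ ¬p) → ((s ∧ r) ↔ ¬q))
⇔ ¬q ∨ ((¬r ∨ ¬p) → ((s ∧ r) ↔ ¬q))   [eliminate →]
⇔ ¬q ∨ ¬(¬r ∨ ¬p) ∨ ((s ∧ r) ↔ ¬q)   [eliminate →]
⇔ ¬q ∨ ¬(¬r ∨ ¬p) ∨ (((s ∧ r) → ¬q) ∧ (¬q → (s ∧ r)))   [eliminate ↔]
⇔ ¬q ∨ ¬(¬r ∨ ¬p) ∨ ((¬(s ∧ r) ∨ ¬q) ∧ (¬q → (s ∧ r)))   [eliminate →]
⇔ ¬q ∨ ¬(¬r ∨ ¬p) ∨ ((¬(s ∧ r) ∨ ¬q) ∧ (¬¬q ∨ (s ∧ r)))   [eliminate →]
⇔ ¬q ∨ (¬¬r ∧ ¬¬p) ∨ ((¬(s ∧ r) ∨ ¬q) ∧ (¬¬q ∨ (s ∧ r)))   [De Morgan]
⇔ ¬q ∨ (r ∧ ¬¬p) ∨ ((¬(s ∧ r) ∨ ¬q) ∧ (¬¬q ∨ (s ∧ r)))   [double negation]
⇔ ¬q ∨ (r ∧ p) ∨ ((¬(s ∧ r) ∨ ¬q) ∧ (¬¬q ∨ (s ∧ r)))   [double negation]
⇔ ¬q ∨ (r ∧ p) ∨ ((¬s ∨ ¬r ∨ ¬q) ∧ (¬¬q ∨ (s ∧ r)))   [De Morgan]
⇔ ¬q ∨ (r ∧ p) ∨ ((¬s ∨ ¬r ∨ ¬q) ∧ (q ∨ (s ∧ r)))   [double negation]
⇔ ¬q ∨ (r ∧ p) ∨ (¬s ∧ q) ∨ (¬s ∧ s ∧ r) ∨ (¬r ∧ q) ∨ (¬r ∧ s ∧ r) ∨ (¬q ∧ q) ∨ (¬q ∧ s ∧ r)   [distribute ∧ over ∨]
⇔ ¬q ∨ (r ∧ p) ∨ (¬s ∧ q) ∨ (¬r ∧ q)   [simplify]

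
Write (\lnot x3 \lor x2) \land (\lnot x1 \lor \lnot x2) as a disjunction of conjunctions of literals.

(\lnot x3 \land \lnot x1) \lor (\lnot x3 \land \lnot x2) \lor (x2 \land \lnot x1)

(\lnot x3 \lor x2) \land (\lnot x1 \lor \lnot x2)
= (\lnot x3 \land \lnot x1) \lor (\lnot x3 \land \lnot x2) \lor (x2 \land \lnot x1) \lor (x2 \land \lnot x2)   [distribute \land over \lor]
= (\lnot x3 \land \lnot x1) \lor (\lnot x3 \land \lnot x2) \lor (x2 \land \lnot x1)   [simplify]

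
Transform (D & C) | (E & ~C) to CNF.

(D | E) & (D | ~C) & (C | E)

(D & C) | (E & ~C)
= (D | E) & (D | ~C) & (C | E) & (C | ~C)   (distribute | over &)
= (D | E) & (D | ~C) & (C | E)   (simplify)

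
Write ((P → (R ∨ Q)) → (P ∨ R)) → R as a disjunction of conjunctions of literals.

((P → (R ∨ Q)) → (P ∨ R)) → R
≡ ¬((P → (R ∨ Q)) → (P ∨ R)) ∨ R   [eliminate →]
≡ ¬(¬(P → (R ∨ Q)) ∨ P ∨ R) ∨ R   [eliminate →]
≡ ¬(¬(¬P ∨ R ∨ Q) ∨ P ∨ R) ∨ R   [eliminate →]
≡ (¬¬(¬P ∨ R ∨ Q) ∧ ¬P ∧ ¬R) ∨ R   [De Morgan]
≡ ((¬P ∨ R ∨ Q) ∧ ¬P ∧ ¬R) ∨ R   [double negation]
≡ (¬P ∧ ¬P ∧ ¬R) ∨ (R ∧ ¬P ∧ ¬R) ∨ (Q ∧ ¬P ∧ ¬R) ∨ R   [distribute ∧ over ∨]
≡ (¬P ∧ ¬R) ∨ R   [simplify]

(¬P ∧ ¬R) ∨ R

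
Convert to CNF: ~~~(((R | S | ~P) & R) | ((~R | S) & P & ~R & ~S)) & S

~~~(((R | S | ~P) & R) | ((~R | S) & P & ~R & ~S)) & S
≡ ~(((R | S | ~P) & R) | ((~R | S) & P & ~R & ~S)) & S
≡ ~((R | S | ~P) & R) & ~((~R | S) & P & ~R & ~S) & S
≡ (~(R | S | ~P) | ~R) & ~((~R | S) & P & ~R & ~S) & S
≡ ((~R & ~S & ~~P) | ~R) & ~((~R | S) & P & ~R & ~S) & S
≡ ((~R & ~S & P) | ~R) & ~((~R | S) & P & ~R & ~S) & S
≡ ((~R & ~S & P) | ~R) & (~(~R | S) | ~P | ~~R | ~~S) & S
≡ ((~R & ~S & P) | ~R) & ((~~R & ~S) | ~P | ~~R | ~~S) & S
≡ ((~R & ~S & P) | ~R) & ((R & ~S) | ~P | ~~R | ~~S) & S
≡ ((~R & ~S & P) | ~R) & ((R & ~S) | ~P | R | ~~S) & S
≡ ((~R & ~S & P) | ~R) & ((R & ~S) | ~P | R | S) & S
≡ (~R | ~R) & (~S | ~R) & (P | ~R) & (R | ~P | R | S) & (~S | ~P | R | S) & S
≡ ~R & S

~R & S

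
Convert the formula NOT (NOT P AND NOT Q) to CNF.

NOT (NOT P AND NOT Q)
= NOT NOT P OR NOT NOT Q   [De Morgan]
= P OR NOT NOT Q   [double negation]
= P OR Q   [double negation]

P OR Q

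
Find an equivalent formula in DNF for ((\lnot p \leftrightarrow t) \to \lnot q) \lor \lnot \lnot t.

((\lnot p \leftrightarrow t) \to \lnot q) \lor \lnot \lnot t
≡ \lnot (\lnot p \leftrightarrow t) \lor \lnot q \lor \lnot \lnot t   (eliminate \to)
≡ \lnot ((\lnot p \to t) \land (t \to \lnot p)) \lor \lnot q \lor \lnot \lnot t   (eliminate \leftrightarrow)
≡ \lnot ((\lnot \lnot p \lor t) \land (t \to \lnot p)) \lor \lnot q \lor \lnot \lnot t   (eliminate \to)
≡ \lnot ((\lnot \lnot p \lor t) \land (\lnot t \lor \lnot p)) \lor \lnot q \lor \lnot \lnot t   (eliminate \to)
≡ \lnot (\lnot \lnot p \lor t) \lor \lnot (\lnot t \lor \lnot p) \lor \lnot q \lor \lnot \lnot t   (De Morgan)
≡ (\lnot \lnot \lnot p \land \lnot t) \lor \lnot (\lnot t \lor \lnot p) \lor \lnot q \lor \lnot \lnot t   (De Morgan)
≡ (\lnot p \land \lnot t) \lor \lnot (\lnot t \lor \lnot p) \lor \lnot q \lor \lnot \lnot t   (double negation)
≡ (\lnot p \land \lnot t) \lor (\lnot \lnot t \land \lnot \lnot p) \lor \lnot q \lor \lnot \lnot t   (De Morgan)
≡ (\lnot p \land \lnot t) \lor (t \land \lnot \lnot p) \lor \lnot q \lor \lnot \lnot t   (double negation)
≡ (\lnot p \land \lnot t) \lor (t \land p) \lor \lnot q \lor \lnot \lnot t   (double negation)
≡ (\lnot p \land \lnot t) \lor (t \land p) \lor \lnot q \lor t   (double negation)
≡ (\lnot p \land \lnot t) \lor \lnot q \lor t   (simplify)

(\lnot p \land \lnot t) \lor \lnot q \lor t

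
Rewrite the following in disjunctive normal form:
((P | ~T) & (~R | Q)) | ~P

(P & ~R) | (P & Q) | (~T & ~R) | (~T & Q) | ~P

((P | ~T) & (~R | Q)) | ~P
≡ (P & ~R) | (P & Q) | (~T & ~R) | (~T & Q) | ~P   (distribute & over |)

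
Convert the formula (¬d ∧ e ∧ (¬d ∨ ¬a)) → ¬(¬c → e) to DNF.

(¬d ∧ e ∧ (¬d ∨ ¬a)) → ¬(¬c → e)
≡ ¬(¬d ∧ e ∧ (¬d ∨ ¬a)) ∨ ¬(¬c → e)   [eliminate →]
≡ ¬(¬d ∧ e ∧ (¬d ∨ ¬a)) ∨ ¬(¬¬c ∨ e)   [eliminate →]
≡ ¬¬d ∨ ¬e ∨ ¬(¬d ∨ ¬a) ∨ ¬(¬¬c ∨ e)   [De Morgan]
≡ d ∨ ¬e ∨ ¬(¬d ∨ ¬a) ∨ ¬(¬¬c ∨ e)   [double negation]
≡ d ∨ ¬e ∨ (¬¬d ∧ ¬¬a) ∨ ¬(¬¬c ∨ e)   [De Morgan]
≡ d ∨ ¬e ∨ (d ∧ ¬¬a) ∨ ¬(¬¬c ∨ e)   [double negation]
≡ d ∨ ¬e ∨ (d ∧ a) ∨ ¬(¬¬c ∨ e)   [double negation]
≡ d ∨ ¬e ∨ (d ∧ a) ∨ (¬¬¬c ∧ ¬e)   [De Morgan]
≡ d ∨ ¬e ∨ (d ∧ a) ∨ (¬c ∧ ¬e)   [double negation]
≡ d ∨ ¬e   [simplify]

d ∨ ¬e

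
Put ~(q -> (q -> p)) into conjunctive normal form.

~(q -> (q -> p))
≡ ~(~q | (q -> p))   [eliminate ->]
≡ ~(~q | ~q | p)   [eliminate ->]
≡ ~~q & ~~q & ~p   [De Morgan]
≡ q & ~~q & ~p   [double negation]
≡ q & q & ~p   [double negation]
≡ q & ~p   [simplify]

q & ~p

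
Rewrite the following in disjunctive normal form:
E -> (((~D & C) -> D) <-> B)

E -> (((~D & C) -> D) <-> B)
= ~E | (((~D & C) -> D) <-> B)   — eliminate ->
= ~E | ((((~D & C) -> D) -> B) & (B -> ((~D & C) -> D)))   — eliminate <->
= ~E | ((~((~D & C) -> D) | B) & (B -> ((~D & C) -> D)))   — eliminate ->
= ~E | ((~(~(~D & C) | D) | B) & (B -> ((~D & C) -> D)))   — eliminate ->
= ~E | ((~(~(~D & C) | D) | B) & (~B | ((~D & C) -> D)))   — eliminate ->
= ~E | ((~(~(~D & C) | D) | B) & (~B | ~(~D & C) | D))   — eliminate ->
= ~E | (((~~(~D & C) & ~D) | B) & (~B | ~(~D & C) | D))   — De Morgan
= ~E | (((~D & C & ~D) | B) & (~B | ~(~D & C) | D))   — double negation
= ~E | (((~D & C & ~D) | B) & (~B | ~~D | ~C | D))   — De Morgan
= ~E | (((~D & C & ~D) | B) & (~B | D | ~C | D))   — double negation
= ~E | (~D & C & ~D & ~B) | (~D & C & ~D & D) | (~D & C & ~D & ~C) | (~D & C & ~D & D) | (B & ~B) | (B & D) | (B & ~C) | (B & D)   — distribute & over |
= ~E | (~D & C & ~B) | (B & D) | (B & ~C)   — simplify

~E | (~D & C & ~B) | (B & D) | (B & ~C)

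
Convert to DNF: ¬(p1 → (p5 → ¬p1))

p1 ∧ p5

¬(p1 → (p5 → ¬p1))
≡ ¬(¬p1 ∨ (p5 → ¬p1))   [eliminate →]
≡ ¬(¬p1 ∨ ¬p5 ∨ ¬p1)   [eliminate →]
≡ ¬¬p1 ∧ ¬¬p5 ∧ ¬¬p1   [De Morgan]
≡ p1 ∧ ¬¬p5 ∧ ¬¬p1   [double negation]
≡ p1 ∧ p5 ∧ ¬¬p1   [double negation]
≡ p1 ∧ p5 ∧ p1   [double negation]
≡ p1 ∧ p5   [simplify]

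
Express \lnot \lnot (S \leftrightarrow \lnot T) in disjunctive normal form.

\lnot \lnot (S \leftrightarrow \lnot T)
≡ \lnot \lnot ((S \to \lnot T) \land (\lnot T \to S))   [eliminate \leftrightarrow]
≡ \lnot \lnot ((\lnot S \lor \lnot T) \land (\lnot T \to S))   [eliminate \to]
≡ \lnot \lnot ((\lnot S \lor \lnot T) \land (\lnot \lnot T \lor S))   [eliminate \to]
≡ (\lnot S \lor \lnot T) \land (\lnot \lnot T \lor S)   [double negation]
≡ (\lnot S \lor \lnot T) \land (T \lor S)   [double negation]
≡ (\lnot S \land T) \lor (\lnot S \land S) \lor (\lnot T \land T) \lor (\lnot T \land S)   [distribute \land over \lor]
≡ (\lnot S \land T) \lor (\lnot T \land S)   [simplify]

(\lnot S \land T) \lor (\lnot T \land S)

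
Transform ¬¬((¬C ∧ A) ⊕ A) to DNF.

C ∧ A

¬¬((¬C ∧ A) ⊕ A)
≡ ¬¬((¬C ∧ A ∧ ¬A) ∨ (¬(¬C ∧ A) ∧ A))   — expand ⊕
≡ (¬C ∧ A ∧ ¬A) ∨ (¬(¬C ∧ A) ∧ A)   — double negation
≡ (¬C ∧ A ∧ ¬A) ∨ ((¬¬C ∨ ¬A) ∧ A)   — De Morgan
≡ (¬C ∧ A ∧ ¬A) ∨ ((C ∨ ¬A) ∧ A)   — double negation
≡ (¬C ∧ A ∧ ¬A) ∨ (C ∧ A) ∨ (¬A ∧ A)   — distribute ∧ over ∨
≡ C ∧ A   — simplify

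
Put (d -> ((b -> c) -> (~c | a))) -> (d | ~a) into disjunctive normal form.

d | ~a

(d -> ((b -> c) -> (~c | a))) -> (d | ~a)
≡ ~(d -> ((b -> c) -> (~c | a))) | d | ~a
≡ ~(~d | ((b -> c) -> (~c | a))) | d | ~a
≡ ~(~d | ~(b -> c) | ~c | a) | d | ~a
≡ ~(~d | ~(~b | c) | ~c | a) | d | ~a
≡ (~~d & ~~(~b | c) & ~~c & ~a) | d | ~a
≡ (d & ~~(~b | c) & ~~c & ~a) | d | ~a
≡ (d & (~b | c) & ~~c & ~a) | d | ~a
≡ (d & (~b | c) & c & ~a) | d | ~a
≡ (d & ~b & c & ~a) | (d & c & c & ~a) | d | ~a
≡ d | ~a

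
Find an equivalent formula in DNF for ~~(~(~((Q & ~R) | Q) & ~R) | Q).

Q | R

~~(~(~((Q & ~R) | Q) & ~R) | Q)
= ~(~((Q & ~R) | Q) & ~R) | Q   [double negation]
= ~~((Q & ~R) | Q) | ~~R | Q   [De Morgan]
= (Q & ~R) | Q | ~~R | Q   [double negation]
= (Q & ~R) | Q | R | Q   [double negation]
= Q | R   [simplify]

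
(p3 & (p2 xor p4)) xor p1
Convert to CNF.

(p3 | p1) & (p2 | p4 | p1) & (~p2 | ~p4 | p1) & (~p3 | ~p2 | p4 | ~p1) & (~p3 | ~p4 | p2 | ~p1)

(p3 & (p2 xor p4)) xor p1
⇔ ((p3 & (p2 xor p4)) | p1) & ~(p3 & (p2 xor p4) & p1)   (expand xor)
⇔ ((p3 & (p2 | p4) & ~(p2 & p4)) | p1) & ~(p3 & (p2 xor p4) & p1)   (expand xor)
⇔ ((p3 & (p2 | p4) & ~(p2 & p4)) | p1) & ~(p3 & (p2 | p4) & ~(p2 & p4) & p1)   (expand xor)
⇔ ((p3 & (p2 | p4) & (~p2 | ~p4)) | p1) & ~(p3 & (p2 | p4) & ~(p2 & p4) & p1)   (De Morgan)
⇔ ((p3 & (p2 | p4) & (~p2 | ~p4)) | p1) & (~p3 | ~(p2 | p4) | ~~(p2 & p4) | ~p1)   (De Morgan)
⇔ ((p3 & (p2 | p4) & (~p2 | ~p4)) | p1) & (~p3 | (~p2 & ~p4) | ~~(p2 & p4) | ~p1)   (De Morgan)
⇔ ((p3 & (p2 | p4) & (~p2 | ~p4)) | p1) & (~p3 | (~p2 & ~p4) | (p2 & p4) | ~p1)   (double negation)
⇔ (p3 | p1) & (p2 | p4 | p1) & (~p2 | ~p4 | p1) & (~p3 | ~p2 | p2 | ~p1) & (~p3 | ~p2 | p4 | ~p1) & (~p3 | ~p4 | p2 | ~p1) & (~p3 | ~p4 | p4 | ~p1)   (distribute | over &)
⇔ (p3 | p1) & (p2 | p4 | p1) & (~p2 | ~p4 | p1) & (~p3 | ~p2 | p4 | ~p1) & (~p3 | ~p4 | p2 | ~p1)   (simplify)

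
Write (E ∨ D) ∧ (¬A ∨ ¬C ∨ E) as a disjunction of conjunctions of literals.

(E ∨ D) ∧ (¬A ∨ ¬C ∨ E)
≡ (E ∧ ¬A) ∨ (E ∧ ¬C) ∨ (E ∧ E) ∨ (D ∧ ¬A) ∨ (D ∧ ¬C) ∨ (D ∧ E)   — distribute ∧ over ∨
≡ E ∨ (D ∧ ¬A) ∨ (D ∧ ¬C)   — simplify

E ∨ (D ∧ ¬A) ∨ (D ∧ ¬C)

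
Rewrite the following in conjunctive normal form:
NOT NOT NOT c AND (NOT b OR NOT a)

NOT NOT NOT c AND (NOT b OR NOT a)
⇔ NOT c AND (NOT b OR NOT a)   (double negation)

NOT c AND (NOT b OR NOT a)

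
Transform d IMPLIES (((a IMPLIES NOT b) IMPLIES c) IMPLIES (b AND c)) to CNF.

d IMPLIES (((a IMPLIES NOT b) IMPLIES c) IMPLIES (b AND c))
≡ NOT d OR (((a IMPLIES NOT b) IMPLIES c) IMPLIES (b AND c))   [eliminate IMPLIES]
≡ NOT d OR NOT ((a IMPLIES NOT b) IMPLIES c) OR (b AND c)   [eliminate IMPLIES]
≡ NOT d OR NOT (NOT (a IMPLIES NOT b) OR c) OR (b AND c)   [eliminate IMPLIES]
≡ NOT d OR NOT (NOT (NOT a OR NOT b) OR c) OR (b AND c)   [eliminate IMPLIES]
≡ NOT d OR (NOT NOT (NOT a OR NOT b) AND NOT c) OR (b AND c)   [De Morgan]
≡ NOT d OR ((NOT a OR NOT b) AND NOT c) OR (b AND c)   [double negation]
≡ (NOT d OR NOT a OR NOT b OR b) AND (NOT d OR NOT a OR NOT b OR c) AND (NOT d OR NOT c OR b) AND (NOT d OR NOT c OR c)   [distribute OR over AND]
≡ (NOT d OR NOT a OR NOT b OR c) AND (NOT d OR NOT c OR b)   [simplify]

(NOT d OR NOT a OR NOT b OR c) AND (NOT d OR NOT c OR b)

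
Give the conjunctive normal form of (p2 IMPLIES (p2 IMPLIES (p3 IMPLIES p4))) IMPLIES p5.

(p2 IMPLIES (p2 IMPLIES (p3 IMPLIES p4))) IMPLIES p5
= NOT (p2 IMPLIES (p2 IMPLIES (p3 IMPLIES p4))) OR p5   — eliminate IMPLIES
= NOT (NOT p2 OR (p2 IMPLIES (p3 IMPLIES p4))) OR p5   — eliminate IMPLIES
= NOT (NOT p2 OR NOT p2 OR (p3 IMPLIES p4)) OR p5   — eliminate IMPLIES
= NOT (NOT p2 OR NOT p2 OR NOT p3 OR p4) OR p5   — eliminate IMPLIES
= (NOT NOT p2 AND NOT NOT p2 AND NOT NOT p3 AND NOT p4) OR p5   — De Morgan
= (p2 AND NOT NOT p2 AND NOT NOT p3 AND NOT p4) OR p5   — double negation
= (p2 AND p2 AND NOT NOT p3 AND NOT p4) OR p5   — double negation
= (p2 AND p2 AND p3 AND NOT p4) OR p5   — double negation
= (p2 OR p5) AND (p2 OR p5) AND (p3 OR p5) AND (NOT p4 OR p5)   — distribute OR over AND
= (p2 OR p5) AND (p3 OR p5) AND (NOT p4 OR p5)   — simplify

(p2 OR p5) AND (p3 OR p5) AND (NOT p4 OR p5)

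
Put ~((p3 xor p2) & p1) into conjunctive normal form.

~((p3 xor p2) & p1)
≡ ~((p3 | p2) & ~(p3 & p2) & p1)   (expand xor)
≡ ~(p3 | p2) | ~~(p3 & p2) | ~p1   (De Morgan)
≡ (~p3 & ~p2) | ~~(p3 & p2) | ~p1   (De Morgan)
≡ (~p3 & ~p2) | (p3 & p2) | ~p1   (double negation)
≡ (~p3 | p3 | ~p1) & (~p3 | p2 | ~p1) & (~p2 | p3 | ~p1) & (~p2 | p2 | ~p1)   (distribute | over &)
≡ (~p3 | p2 | ~p1) & (~p2 | p3 | ~p1)   (simplify)

(~p3 | p2 | ~p1) & (~p2 | p3 | ~p1)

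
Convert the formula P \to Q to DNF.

\lnot P \lor Q

P \to Q
⇔ \lnot P \lor Q   — eliminate \to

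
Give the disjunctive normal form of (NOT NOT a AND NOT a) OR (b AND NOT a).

(NOT NOT a AND NOT a) OR (b AND NOT a)
≡ (a AND NOT a) OR (b AND NOT a)   — double negation
≡ b AND NOT a   — simplify

b AND NOT a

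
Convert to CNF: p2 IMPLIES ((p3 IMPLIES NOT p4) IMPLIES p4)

p2 IMPLIES ((p3 IMPLIES NOT p4) IMPLIES p4)
⇔ NOT p2 OR ((p3 IMPLIES NOT p4) IMPLIES p4)   (eliminate IMPLIES)
⇔ NOT p2 OR NOT (p3 IMPLIES NOT p4) OR p4   (eliminate IMPLIES)
⇔ NOT p2 OR NOT (NOT p3 OR NOT p4) OR p4   (eliminate IMPLIES)
⇔ NOT p2 OR (NOT NOT p3 AND NOT NOT p4) OR p4   (De Morgan)
⇔ NOT p2 OR (p3 AND NOT NOT p4) OR p4   (double negation)
⇔ NOT p2 OR (p3 AND p4) OR p4   (double negation)
⇔ (NOT p2 OR p3 OR p4) AND (NOT p2 OR p4 OR p4)   (distribute OR over AND)
⇔ NOT p2 OR p4   (simplify)

NOT p2 OR p4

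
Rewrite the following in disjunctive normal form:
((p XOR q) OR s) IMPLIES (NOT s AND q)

(NOT p AND NOT q AND NOT s) OR (NOT s AND q)

((p XOR q) OR s) IMPLIES (NOT s AND q)
≡ NOT ((p XOR q) OR s) OR (NOT s AND q)   (eliminate IMPLIES)
≡ NOT ((p AND NOT q) OR (NOT p AND q) OR s) OR (NOT s AND q)   (expand XOR)
≡ (NOT (p AND NOT q) AND NOT (NOT p AND q) AND NOT s) OR (NOT s AND q)   (De Morgan)
≡ ((NOT p OR NOT NOT q) AND NOT (NOT p AND q) AND NOT s) OR (NOT s AND q)   (De Morgan)
≡ ((NOT p OR q) AND NOT (NOT p AND q) AND NOT s) OR (NOT s AND q)   (double negation)
≡ ((NOT p OR q) AND (NOT NOT p OR NOT q) AND NOT s) OR (NOT s AND q)   (De Morgan)
≡ ((NOT p OR q) AND (p OR NOT q) AND NOT s) OR (NOT s AND q)   (double negation)
≡ (NOT p AND p AND NOT s) OR (NOT p AND NOT q AND NOT s) OR (q AND p AND NOT s) OR (q AND NOT q AND NOT s) OR (NOT s AND q)   (distribute AND over OR)
≡ (NOT p AND NOT q AND NOT s) OR (NOT s AND q)   (simplify)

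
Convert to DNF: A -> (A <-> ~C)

A -> (A <-> ~C)
= ~A | (A <-> ~C)   [eliminate ->]
= ~A | ((A -> ~C) & (~C -> A))   [eliminate <->]
= ~A | ((~A | ~C) & (~C -> A))   [eliminate ->]
= ~A | ((~A | ~C) & (~~C | A))   [eliminate ->]
= ~A | ((~A | ~C) & (C | A))   [double negation]
= ~A | (~A & C) | (~A & A) | (~C & C) | (~C & A)   [distribute & over |]
= ~A | (~C & A)   [simplify]

~A | (~C & A)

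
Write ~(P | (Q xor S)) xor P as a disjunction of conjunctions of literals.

(~P & ~Q & ~S) | (~P & S & Q) | P

~(P | (Q xor S)) xor P
= (~(P | (Q xor S)) & ~P) | (~~(P | (Q xor S)) & P)   (expand xor)
= (~(P | (Q & ~S) | (~Q & S)) & ~P) | (~~(P | (Q xor S)) & P)   (expand xor)
= (~(P | (Q & ~S) | (~Q & S)) & ~P) | (~~(P | (Q & ~S) | (~Q & S)) & P)   (expand xor)
= (~P & ~(Q & ~S) & ~(~Q & S) & ~P) | (~~(P | (Q & ~S) | (~Q & S)) & P)   (De Morgan)
= (~P & (~Q | ~~S) & ~(~Q & S) & ~P) | (~~(P | (Q & ~S) | (~Q & S)) & P)   (De Morgan)
= (~P & (~Q | S) & ~(~Q & S) & ~P) | (~~(P | (Q & ~S) | (~Q & S)) & P)   (double negation)
= (~P & (~Q | S) & (~~Q | ~S) & ~P) | (~~(P | (Q & ~S) | (~Q & S)) & P)   (De Morgan)
= (~P & (~Q | S) & (Q | ~S) & ~P) | (~~(P | (Q & ~S) | (~Q & S)) & P)   (double negation)
= (~P & (~Q | S) & (Q | ~S) & ~P) | ((P | (Q & ~S) | (~Q & S)) & P)   (double negation)
= (~P & ~Q & Q & ~P) | (~P & ~Q & ~S & ~P) | (~P & S & Q & ~P) | (~P & S & ~S & ~P) | (P & P) | (Q & ~S & P) | (~Q & S & P)   (distribute & over |)
= (~P & ~Q & ~S) | (~P & S & Q) | P   (simplify)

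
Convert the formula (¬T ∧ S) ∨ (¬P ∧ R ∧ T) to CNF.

(¬T ∧ S) ∨ (¬P ∧ R ∧ T)
≡ (¬T ∨ ¬P) ∧ (¬T ∨ R) ∧ (¬T ∨ T) ∧ (S ∨ ¬P) ∧ (S ∨ R) ∧ (S ∨ T)   [distribute ∨ over ∧]
≡ (¬T ∨ ¬P) ∧ (¬T ∨ R) ∧ (S ∨ ¬P) ∧ (S ∨ R) ∧ (S ∨ T)   [simplify]

(¬T ∨ ¬P) ∧ (¬T ∨ R) ∧ (S ∨ ¬P) ∧ (S ∨ R) ∧ (S ∨ T)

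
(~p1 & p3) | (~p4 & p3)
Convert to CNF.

(~p1 & p3) | (~p4 & p3)
= (~p1 | ~p4) & (~p1 | p3) & (p3 | ~p4) & (p3 | p3)   — distribute | over &
= (~p1 | ~p4) & p3   — simplify

(~p1 | ~p4) & p3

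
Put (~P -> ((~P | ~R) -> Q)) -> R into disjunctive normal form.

(~P & ~Q) | R

(~P -> ((~P | ~R) -> Q)) -> R
≡ ~(~P -> ((~P | ~R) -> Q)) | R   [eliminate ->]
≡ ~(~~P | ((~P | ~R) -> Q)) | R   [eliminate ->]
≡ ~(~~P | ~(~P | ~R) | Q) | R   [eliminate ->]
≡ (~~~P & ~~(~P | ~R) & ~Q) | R   [De Morgan]
≡ (~P & ~~(~P | ~R) & ~Q) | R   [double negation]
≡ (~P & (~P | ~R) & ~Q) | R   [double negation]
≡ (~P & ~P & ~Q) | (~P & ~R & ~Q) | R   [distribute & over |]
≡ (~P & ~Q) | R   [simplify]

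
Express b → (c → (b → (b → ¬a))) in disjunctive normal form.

¬b ∨ ¬c ∨ ¬a

b → (c → (b → (b → ¬a)))
≡ ¬b ∨ (c → (b → (b → ¬a)))   — eliminate →
≡ ¬b ∨ ¬c ∨ (b → (b → ¬a))   — eliminate →
≡ ¬b ∨ ¬c ∨ ¬b ∨ (b → ¬a)   — eliminate →
≡ ¬b ∨ ¬c ∨ ¬b ∨ ¬b ∨ ¬a   — eliminate →
≡ ¬b ∨ ¬c ∨ ¬a   — simplify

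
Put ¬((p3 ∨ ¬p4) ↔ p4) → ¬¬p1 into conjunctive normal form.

¬((p3 ∨ ¬p4) ↔ p4) → ¬¬p1
≡ ¬¬((p3 ∨ ¬p4) ↔ p4) ∨ ¬¬p1   [eliminate →]
≡ ¬¬(((p3 ∨ ¬p4) → p4) ∧ (p4 → (p3 ∨ ¬p4))) ∨ ¬¬p1   [eliminate ↔]
≡ ¬¬((¬(p3 ∨ ¬p4) ∨ p4) ∧ (p4 → (p3 ∨ ¬p4))) ∨ ¬¬p1   [eliminate →]
≡ ¬¬((¬(p3 ∨ ¬p4) ∨ p4) ∧ (¬p4 ∨ p3 ∨ ¬p4)) ∨ ¬¬p1   [eliminate →]
≡ ((¬(p3 ∨ ¬p4) ∨ p4) ∧ (¬p4 ∨ p3 ∨ ¬p4)) ∨ ¬¬p1   [double negation]
≡ (((¬p3 ∧ ¬¬p4) ∨ p4) ∧ (¬p4 ∨ p3 ∨ ¬p4)) ∨ ¬¬p1   [De Morgan]
≡ (((¬p3 ∧ p4) ∨ p4) ∧ (¬p4 ∨ p3 ∨ ¬p4)) ∨ ¬¬p1   [double negation]
≡ (((¬p3 ∧ p4) ∨ p4) ∧ (¬p4 ∨ p3 ∨ ¬p4)) ∨ p1   [double negation]
≡ (¬p3 ∨ p4 ∨ p1) ∧ (p4 ∨ p4 ∨ p1) ∧ (¬p4 ∨ p3 ∨ ¬p4 ∨ p1)   [distribute ∨ over ∧]
≡ (p4 ∨ p1) ∧ (¬p4 ∨ p3 ∨ p1)   [simplify]

(p4 ∨ p1) ∧ (¬p4 ∨ p3 ∨ p1)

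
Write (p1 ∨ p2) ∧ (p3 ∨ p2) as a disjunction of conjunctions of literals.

(p1 ∧ p3) ∨ p2

(p1 ∨ p2) ∧ (p3 ∨ p2)
≡ (p1 ∧ p3) ∨ (p1 ∧ p2) ∨ (p2 ∧ p3) ∨ (p2 ∧ p2)   [distribute ∧ over ∨]
≡ (p1 ∧ p3) ∨ p2   [simplify]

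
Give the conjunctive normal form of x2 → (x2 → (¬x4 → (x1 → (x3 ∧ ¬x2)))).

¬x2 ∨ x4 ∨ ¬x1

x2 → (x2 → (¬x4 → (x1 → (x3 ∧ ¬x2))))
≡ ¬x2 ∨ (x2 → (¬x4 → (x1 → (x3 ∧ ¬x2))))
≡ ¬x2 ∨ ¬x2 ∨ (¬x4 → (x1 → (x3 ∧ ¬x2)))
≡ ¬x2 ∨ ¬x2 ∨ ¬¬x4 ∨ (x1 → (x3 ∧ ¬x2))
≡ ¬x2 ∨ ¬x2 ∨ ¬¬x4 ∨ ¬x1 ∨ (x3 ∧ ¬x2)
≡ ¬x2 ∨ ¬x2 ∨ x4 ∨ ¬x1 ∨ (x3 ∧ ¬x2)
≡ (¬x2 ∨ ¬x2 ∨ x4 ∨ ¬x1 ∨ x3) ∧ (¬x2 ∨ ¬x2 ∨ x4 ∨ ¬x1 ∨ ¬x2)
≡ ¬x2 ∨ x4 ∨ ¬x1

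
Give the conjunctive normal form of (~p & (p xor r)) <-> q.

(~p & (p xor r)) <-> q
≡ ((~p & (p xor r)) -> q) & (q -> (~p & (p xor r)))   [eliminate <->]
≡ (~(~p & (p xor r)) | q) & (q -> (~p & (p xor r)))   [eliminate ->]
≡ (~(~p & (p | r) & ~(p & r)) | q) & (q -> (~p & (p xor r)))   [expand xor]
≡ (~(~p & (p | r) & ~(p & r)) | q) & (~q | (~p & (p xor r)))   [eliminate ->]
≡ (~(~p & (p | r) & ~(p & r)) | q) & (~q | (~p & (p | r) & ~(p & r)))   [expand xor]
≡ (~~p | ~(p | r) | ~~(p & r) | q) & (~q | (~p & (p | r) & ~(p & r)))   [De Morgan]
≡ (p | ~(p | r) | ~~(p & r) | q) & (~q | (~p & (p | r) & ~(p & r)))   [double negation]
≡ (p | (~p & ~r) | ~~(p & r) | q) & (~q | (~p & (p | r) & ~(p & r)))   [De Morgan]
≡ (p | (~p & ~r) | (p & r) | q) & (~q | (~p & (p | r) & ~(p & r)))   [double negation]
≡ (p | (~p & ~r) | (p & r) | q) & (~q | (~p & (p | r) & (~p | ~r)))   [De Morgan]
≡ (p | ~p | p | q) & (p | ~p | r | q) & (p | ~r | p | q) & (p | ~r | r | q) & (~q | ~p) & (~q | p | r) & (~q | ~p | ~r)   [distribute | over &]
≡ (p | ~r | q) & (~q | ~p) & (~q | p | r)   [simplify]

(p | ~r | q) & (~q | ~p) & (~q | p | r)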